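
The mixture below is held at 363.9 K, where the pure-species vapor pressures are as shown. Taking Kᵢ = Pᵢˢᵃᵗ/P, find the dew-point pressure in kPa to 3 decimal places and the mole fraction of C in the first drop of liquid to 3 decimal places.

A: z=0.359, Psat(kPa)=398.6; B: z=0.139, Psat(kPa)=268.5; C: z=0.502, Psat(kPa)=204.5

At the dew point ψ → 1, so Σzᵢ/Kᵢ = 1 with Kᵢ = Pᵢˢᵃᵗ/P ⇒ 1/P = Σzᵢ/Pᵢˢᵃᵗ.
1/P = 0.359/398.6 + 0.139/268.5 + 0.502/204.5 = 0.003873 ⇒ P = 258.190 kPa
xᵢ = zᵢP/Pᵢˢᵃᵗ ⇒ x_C = 0.502·258.190/204.5 = 0.634

Pdew = 258.190 kPa, x_C = 0.634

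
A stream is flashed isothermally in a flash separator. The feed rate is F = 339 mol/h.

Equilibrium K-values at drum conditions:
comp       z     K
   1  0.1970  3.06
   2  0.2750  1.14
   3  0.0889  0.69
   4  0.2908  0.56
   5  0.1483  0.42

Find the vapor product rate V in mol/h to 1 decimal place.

V = 105.8 mol/h

Rachford–Rice: g(β) = Σ zᵢ(Kᵢ−1)/(1+β(Kᵢ−1)) = 0.
g(0) = ΣzᵢKᵢ − 1 = 0.2028 and g(1) = 1 − Σzᵢ/Kᵢ = -0.3068, so a root lies in (0, 1).
Newton iteration, β⁰ = 0.56:
  β = 0.5600: g = -0.10639, g' = -0.4060 → β = 0.2979
  β = 0.2979: g = 0.00683, g' = -0.4838 → β = 0.3121
  β = 0.3121: g = 0.00006, g' = -0.4752 → β = 0.3122
Converged at β = 0.3122.
Then V = β·F = 0.3122·339 = 105.8 mol/h and L = F − V = 233.2 mol/h.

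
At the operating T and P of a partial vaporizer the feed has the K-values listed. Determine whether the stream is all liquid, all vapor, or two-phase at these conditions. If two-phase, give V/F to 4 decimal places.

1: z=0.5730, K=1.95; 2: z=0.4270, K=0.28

ΣzᵢKᵢ = 1.2369; Σzᵢ/Kᵢ = 1.8188.
Both exceed 1, so a two-phase solution exists.
Newton–Raphson from ψ = 0.5:
  ψ = 0.5000: g = -0.11132, g' = -0.7781 → ψ = 0.3569
  ψ = 0.3569: g = -0.00727, g' = -0.6894 → ψ = 0.3464
Converged at ψ = 0.3464.

two-phase, V/F = 0.3464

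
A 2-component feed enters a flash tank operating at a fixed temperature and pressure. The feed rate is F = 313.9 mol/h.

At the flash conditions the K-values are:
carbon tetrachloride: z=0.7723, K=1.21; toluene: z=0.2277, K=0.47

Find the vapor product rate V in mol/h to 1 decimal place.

V = 117.0 mol/h

Material balance + equilibrium reduce to Σ zᵢ(Kᵢ−1)/(1+ψ(Kᵢ−1)) = 0.
Feasibility: ΣzᵢKᵢ = 1.0415, Σzᵢ/Kᵢ = 1.1227 — both > 1, two phases present.
Newton–Raphson from ψ = 0.5:
  ψ = 0.5000: g = -0.01742, g' = -0.1463 → ψ = 0.3809
  ψ = 0.3809: g = -0.00104, g' = -0.1296 → ψ = 0.3729
Converged at ψ = 0.3729.
Then V = ψ·F = 0.3729·313.9 = 117.0 mol/h and L = F − V = 196.9 mol/h.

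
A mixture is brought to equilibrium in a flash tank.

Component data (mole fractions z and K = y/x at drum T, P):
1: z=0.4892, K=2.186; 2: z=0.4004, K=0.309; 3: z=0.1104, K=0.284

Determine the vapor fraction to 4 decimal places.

ψ = 0.2717

Newton iteration, ψ⁰ = 0.59:
  ψ = 0.5900: g = -0.26264, g' = -0.9528 → ψ = 0.3143
  ψ = 0.3143: g = -0.03283, g' = -0.7714 → ψ = 0.2718
  ψ = 0.2718: g = -0.00004, g' = -0.7706 → ψ = 0.2717
Converged at ψ = 0.2717.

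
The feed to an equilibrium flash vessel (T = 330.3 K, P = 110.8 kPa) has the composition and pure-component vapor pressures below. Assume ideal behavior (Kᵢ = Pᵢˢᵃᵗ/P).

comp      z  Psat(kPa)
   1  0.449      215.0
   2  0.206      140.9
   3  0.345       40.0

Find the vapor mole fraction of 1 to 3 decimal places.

y_1 = 0.583

Raoult's law: Kᵢ = Pᵢˢᵃᵗ/P = Pᵢˢᵃᵗ/110.8.
  K_1 = 215.0/110.8 = 1.94043, K_2 = 140.9/110.8 = 1.27166, K_3 = 40.0/110.8 = 0.36101
Rachford–Rice: g(V/F) = Σ zᵢ(Kᵢ−1)/(1+V/F(Kᵢ−1)) = 0.
Feasibility: ΣzᵢKᵢ = 1.258, Σzᵢ/Kᵢ = 1.349 — both > 1, two phases present.
Newton iteration, V/F⁰ = 0.68:
  V/F = 0.680: g = -0.0851, g' = -0.599 → V/F = 0.538
  V/F = 0.538: g = -0.0067, g' = -0.514 → V/F = 0.525
Converged at V/F = 0.525.
Compositions from xᵢ = zᵢ/(1+V/F(Kᵢ−1)), yᵢ = Kᵢxᵢ:
  1: x = 0.301, y = 0.583
  2: x = 0.180, y = 0.229
  3: x = 0.519, y = 0.187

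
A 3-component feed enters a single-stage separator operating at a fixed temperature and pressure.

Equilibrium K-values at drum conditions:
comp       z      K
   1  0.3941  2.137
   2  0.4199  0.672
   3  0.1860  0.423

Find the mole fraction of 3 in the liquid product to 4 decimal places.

x_3 = 0.2464

Rachford–Rice: g(ψ) = Σ zᵢ(Kᵢ−1)/(1+ψ(Kᵢ−1)) = 0.
Check two-phase: ΣzᵢKᵢ = 1.2030 > 1 and Σzᵢ/Kᵢ = 1.2490 > 1, so g(0) = 0.2030 > 0 and g(1) = -0.2490 < 0.
Newton iteration, ψ⁰ = 0.5:
  ψ = 0.5000: g = -0.02990, g' = -0.3941 → ψ = 0.4241
  ψ = 0.4241: g = 0.00023, g' = -0.4014 → ψ = 0.4247
Converged at ψ = 0.4247.
Compositions from xᵢ = zᵢ/(1+ψ(Kᵢ−1)), yᵢ = Kᵢxᵢ:
  1: x = 0.2658, y = 0.5679
  2: x = 0.4879, y = 0.3278
  3: x = 0.2464, y = 0.1042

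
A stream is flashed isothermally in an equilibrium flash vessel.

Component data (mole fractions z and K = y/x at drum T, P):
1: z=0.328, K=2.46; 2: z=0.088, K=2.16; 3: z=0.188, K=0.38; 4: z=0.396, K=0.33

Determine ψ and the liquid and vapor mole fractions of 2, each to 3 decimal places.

Let ψ = V/F and solve Σ zᵢ(Kᵢ−1)/(1+ψ(Kᵢ−1)) = 0.
g(0) = ΣzᵢKᵢ − 1 = 0.199 and g(1) = 1 − Σzᵢ/Kᵢ = -0.869, so a root lies in (0, 1).
Newton iteration, ψ⁰ = 0.5:
  ψ = 0.500: g = -0.2265, g' = -0.835 → ψ = 0.229
  ψ = 0.229: g = -0.0095, g' = -0.813 → ψ = 0.217
Converged at ψ = 0.217.
Compositions from xᵢ = zᵢ/(1+ψ(Kᵢ−1)), yᵢ = Kᵢxᵢ:
  1: x = 0.249, y = 0.613
  2: x = 0.070, y = 0.152
  3: x = 0.217, y = 0.083
  4: x = 0.463, y = 0.153

ψ = 0.217, x_2 = 0.070, y_2 = 0.152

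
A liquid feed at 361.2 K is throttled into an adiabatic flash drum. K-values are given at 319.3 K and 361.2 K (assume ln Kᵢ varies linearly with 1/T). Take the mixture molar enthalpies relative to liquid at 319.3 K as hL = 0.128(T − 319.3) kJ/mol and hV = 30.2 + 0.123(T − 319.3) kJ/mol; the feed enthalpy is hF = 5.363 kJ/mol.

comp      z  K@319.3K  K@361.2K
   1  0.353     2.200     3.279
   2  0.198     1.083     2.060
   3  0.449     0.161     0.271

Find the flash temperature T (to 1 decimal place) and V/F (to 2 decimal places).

Adiabatic flash: solve Rachford–Rice at each trial T, then check hF = ψ·hV(T) + (1−ψ)·hL(T).
  T = 319.3 K: K = (2.200, 1.083, 0.161), RR gives ψ = 0.079, H_out = 2.378 kJ/mol
  T = 361.2 K: K = (3.279, 2.060, 0.271), RR gives ψ = 0.498, H_out = 20.307 kJ/mol
  T = 340.2 K: K = (2.718, 1.522, 0.212), RR gives ψ = 0.327, H_out = 12.519 kJ/mol
  T = 329.8 K: K = (2.455, 1.292, 0.186), RR gives ψ = 0.218, H_out = 7.906 kJ/mol
  T = 324.6 K: K = (2.327, 1.186, 0.173), RR gives ψ = 0.153, H_out = 5.301 kJ/mol
  T = 327.2 K: K = (2.391, 1.238, 0.179), RR gives ψ = 0.186, H_out = 6.633 kJ/mol
  T = 325.9 K: K = (2.359, 1.212, 0.176), RR gives ψ = 0.170, H_out = 5.975 kJ/mol
Linear interpolation between T = 324.6 (H_out = 5.301) and T = 325.9 (H_out = 5.975) on hF = 5.363 gives T ≈ 324.7 K, at which ψ = 0.15.

T = 324.7 K, V/F = 0.15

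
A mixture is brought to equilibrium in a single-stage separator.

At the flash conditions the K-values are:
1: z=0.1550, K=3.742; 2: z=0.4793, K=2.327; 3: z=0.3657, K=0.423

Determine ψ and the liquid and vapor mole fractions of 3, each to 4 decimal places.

Material balance + equilibrium reduce to Σ zᵢ(Kᵢ−1)/(1+ψ(Kᵢ−1)) = 0.
Check two-phase: ΣzᵢKᵢ = 1.8500 > 1 and Σzᵢ/Kᵢ = 1.1119 > 1, so g(0) = 0.8500 > 0 and g(1) = -0.1119 < 0.
Newton iteration, ψ⁰ = 0.7:
  ψ = 0.7000: g = 0.12134, g' = -0.7062 → ψ = 0.8718
  ψ = 0.8718: g = -0.00436, g' = -0.7758 → ψ = 0.8662
Converged at ψ = 0.8662.
Compositions from xᵢ = zᵢ/(1+ψ(Kᵢ−1)), yᵢ = Kᵢxᵢ:
  1: x = 0.0459, y = 0.1719
  2: x = 0.2230, y = 0.5189
  3: x = 0.7311, y = 0.3092

ψ = 0.8662, x_3 = 0.7311, y_3 = 0.3092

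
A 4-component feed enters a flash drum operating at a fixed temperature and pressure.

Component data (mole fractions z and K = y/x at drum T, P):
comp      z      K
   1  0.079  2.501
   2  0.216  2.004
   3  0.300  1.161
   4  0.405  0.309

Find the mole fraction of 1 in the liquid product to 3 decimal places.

x_1 = 0.062

Let ψ = V/F and solve Σ zᵢ(Kᵢ−1)/(1+ψ(Kᵢ−1)) = 0.
Check two-phase: ΣzᵢKᵢ = 1.104 > 1 and Σzᵢ/Kᵢ = 1.708 > 1, so g(0) = 0.104 > 0 and g(1) = -0.708 < 0.
Newton iteration, ψ⁰ = 0.56:
  ψ = 0.560: g = -0.2090, g' = -0.663 → ψ = 0.245
  ψ = 0.245: g = -0.0295, g' = -0.523 → ψ = 0.188
Converged at ψ = 0.188.
Compositions from xᵢ = zᵢ/(1+ψ(Kᵢ−1)), yᵢ = Kᵢxᵢ:
  1: x = 0.062, y = 0.154
  2: x = 0.182, y = 0.364
  3: x = 0.291, y = 0.338
  4: x = 0.466, y = 0.144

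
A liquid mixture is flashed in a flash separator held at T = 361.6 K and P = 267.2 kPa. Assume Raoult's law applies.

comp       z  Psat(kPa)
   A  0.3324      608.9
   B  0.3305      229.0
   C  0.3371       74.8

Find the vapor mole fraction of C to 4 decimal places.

Raoult's law: Kᵢ = Pᵢˢᵃᵗ/P = Pᵢˢᵃᵗ/267.2.
  K_A = 608.9/267.2 = 2.278817, K_B = 229.0/267.2 = 0.857036, K_C = 74.8/267.2 = 0.279940
Material balance + equilibrium reduce to Σ zᵢ(Kᵢ−1)/(1+β(Kᵢ−1)) = 0.
Check two-phase: ΣzᵢKᵢ = 1.1351 > 1 and Σzᵢ/Kᵢ = 1.7357 > 1, so g(0) = 0.1351 > 0 and g(1) = -0.7357 < 0.
Newton iteration, β⁰ = 0.5:
  β = 0.5000: g = -0.17089, g' = -0.6368 → β = 0.2317
  β = 0.2317: g = -0.01227, g' = -0.5825 → β = 0.2106
  β = 0.2106: g = 0.00005, g' = -0.5874 → β = 0.2107
Converged at β = 0.2107.
Compositions from xᵢ = zᵢ/(1+β(Kᵢ−1)), yᵢ = Kᵢxᵢ:
  A: x = 0.2619, y = 0.5967
  B: x = 0.3408, y = 0.2920
  C: x = 0.3974, y = 0.1112

y_C = 0.1112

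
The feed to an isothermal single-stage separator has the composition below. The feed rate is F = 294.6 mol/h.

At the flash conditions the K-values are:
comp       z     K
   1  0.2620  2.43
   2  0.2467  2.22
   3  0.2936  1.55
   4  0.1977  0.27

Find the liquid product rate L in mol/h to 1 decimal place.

Rachford–Rice: g(V/F) = Σ zᵢ(Kᵢ−1)/(1+V/F(Kᵢ−1)) = 0.
Feasibility: ΣzᵢKᵢ = 1.6928, Σzᵢ/Kᵢ = 1.1406 — both > 1, two phases present.
Iterate (Newton) starting at V/F = 0.47:
  V/F = 0.4700: g = 0.32397, g' = -0.6402 → V/F = 0.9761
  V/F = 0.9761: g = -0.10319, g' = -1.4823 → V/F = 0.9064
  V/F = 0.9064: g = -0.01277, g' = -1.1445 → V/F = 0.8953
  V/F = 0.8953: g = -0.00023, g' = -1.1046 → V/F = 0.8951
Converged at V/F = 0.8951.
Then V = V/F·F = 0.8951·294.6 = 263.7 mol/h and L = F − V = 30.9 mol/h.

L = 30.9 mol/h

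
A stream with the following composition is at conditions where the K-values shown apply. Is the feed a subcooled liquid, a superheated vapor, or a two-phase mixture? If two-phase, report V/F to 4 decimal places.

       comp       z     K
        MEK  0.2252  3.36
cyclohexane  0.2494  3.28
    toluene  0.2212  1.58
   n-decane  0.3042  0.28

ΣzᵢKᵢ = 2.0094; Σzᵢ/Kᵢ = 1.3695.
Both exceed 1, so a two-phase solution exists.
Material balance + equilibrium reduce to Σ zᵢ(Kᵢ−1)/(1+ψ(Kᵢ−1)) = 0.
Newton iteration, ψ⁰ = 0.44:
  ψ = 0.4400: g = 0.32622, g' = -1.0100 → ψ = 0.7630
  ψ = 0.7630: g = 0.00026, g' = -1.1449 → ψ = 0.7632
Converged at ψ = 0.7632.

two-phase, V/F = 0.7632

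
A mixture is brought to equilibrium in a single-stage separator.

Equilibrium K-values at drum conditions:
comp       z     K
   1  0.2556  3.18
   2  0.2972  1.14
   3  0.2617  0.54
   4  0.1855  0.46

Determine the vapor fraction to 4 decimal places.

ψ = 0.5252

Rachford–Rice: g(ψ) = Σ zᵢ(Kᵢ−1)/(1+ψ(Kᵢ−1)) = 0.
Feasibility: ΣzᵢKᵢ = 1.3783, Σzᵢ/Kᵢ = 1.2290 — both > 1, two phases present.
Iterate (Newton) starting at ψ = 0.5:
  ψ = 0.5000: g = 0.01193, g' = -0.4781 → ψ = 0.5250
  ψ = 0.5250: g = 0.00009, g' = -0.4708 → ψ = 0.5252
Converged at ψ = 0.5252.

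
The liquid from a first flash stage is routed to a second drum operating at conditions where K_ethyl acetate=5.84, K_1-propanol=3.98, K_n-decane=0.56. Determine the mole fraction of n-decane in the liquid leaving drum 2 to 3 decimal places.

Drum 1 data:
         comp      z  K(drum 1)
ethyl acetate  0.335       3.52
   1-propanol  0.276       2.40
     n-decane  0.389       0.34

Drum 1:
Newton iteration, ψ₁⁰ = 0.5:
  ψ₁ = 0.500: g = 0.2176, g' = -0.981 → ψ₁ = 0.722
  ψ₁ = 0.722: g = 0.0013, g' = -1.020 → ψ₁ = 0.723
Converged at ψ₁ = 0.723.
Drum-1 compositions:
  ethyl acetate: x = 0.119, y = 0.418
  1-propanol: x = 0.137, y = 0.329
  n-decane: x = 0.744, y = 0.253
Drum-2 feed = drum-1 liquid: z₂ = (0.1187, 0.1372, 0.7441).
Drum 2:
Let ψ₂ = V/F and solve Σ zᵢ(Kᵢ−1)/(1+ψ₂(Kᵢ−1)) = 0.
Feasibility: ΣzᵢKᵢ = 1.656, Σzᵢ/Kᵢ = 1.384 — both > 1, two phases present.
Iterate (Newton) starting at ψ₂ = 0.5:
  ψ₂ = 0.500: g = -0.0876, g' = -0.671 → ψ₂ = 0.369
  ψ₂ = 0.369: g = 0.0097, g' = -0.839 → ψ₂ = 0.381
Converged at ψ₂ = 0.381.
  ethyl acetate: x = 0.042, y = 0.244
  1-propanol: x = 0.064, y = 0.256
  n-decane: x = 0.894, y = 0.501

x_n-decane (drum 2) = 0.894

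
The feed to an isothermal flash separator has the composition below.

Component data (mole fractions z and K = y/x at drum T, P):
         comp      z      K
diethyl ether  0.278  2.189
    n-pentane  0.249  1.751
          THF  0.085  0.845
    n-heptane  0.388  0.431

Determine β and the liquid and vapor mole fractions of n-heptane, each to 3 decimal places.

β = 0.543, x_n-heptane = 0.561, y_n-heptane = 0.242

Iterate (Newton) starting at β = 0.56:
  β = 0.560: g = -0.0084, g' = -0.484 → β = 0.543
Converged at β = 0.543.
Compositions from xᵢ = zᵢ/(1+β(Kᵢ−1)), yᵢ = Kᵢxᵢ:
  diethyl ether: x = 0.169, y = 0.370
  n-pentane: x = 0.177, y = 0.310
  THF: x = 0.093, y = 0.078
  n-heptane: x = 0.561, y = 0.242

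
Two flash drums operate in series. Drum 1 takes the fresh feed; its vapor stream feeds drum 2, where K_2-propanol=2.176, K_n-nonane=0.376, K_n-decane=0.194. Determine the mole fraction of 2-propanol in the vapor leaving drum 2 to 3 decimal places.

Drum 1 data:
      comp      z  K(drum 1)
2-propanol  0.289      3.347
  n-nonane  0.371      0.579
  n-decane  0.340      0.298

Drum 1:
Material balance + equilibrium reduce to Σ zᵢ(Kᵢ−1)/(1+ψ₁(Kᵢ−1)) = 0.
Feasibility: ΣzᵢKᵢ = 1.283, Σzᵢ/Kᵢ = 1.868 — both > 1, two phases present.
Newton–Raphson from ψ₁ = 0.55:
  ψ₁ = 0.550: g = -0.2960, g' = -0.859 → ψ₁ = 0.206
  ψ₁ = 0.206: g = 0.0076, g' = -1.032 → ψ₁ = 0.213
Converged at ψ₁ = 0.213.
Drum-1 compositions:
  2-propanol: x = 0.193, y = 0.645
  n-nonane: x = 0.408, y = 0.236
  n-decane: x = 0.400, y = 0.119
Drum-2 feed = drum-1 vapor: z₂ = (0.6449, 0.2360, 0.1191).
Drum 2:
Material balance + equilibrium reduce to Σ zᵢ(Kᵢ−1)/(1+ψ₂(Kᵢ−1)) = 0.
g(0) = ΣzᵢKᵢ − 1 = 0.515 and g(1) = 1 − Σzᵢ/Kᵢ = -0.538, so a root lies in (0, 1).
Newton iteration, ψ₂⁰ = 0.5:
  ψ₂ = 0.500: g = 0.1027, g' = -0.765 → ψ₂ = 0.634
  ψ₂ = 0.634: g = -0.0058, g' = -0.868 → ψ₂ = 0.628
Converged at ψ₂ = 0.628.
  2-propanol: x = 0.371, y = 0.807
  n-nonane: x = 0.388, y = 0.146
  n-decane: x = 0.241, y = 0.047

y_2-propanol (drum 2) = 0.807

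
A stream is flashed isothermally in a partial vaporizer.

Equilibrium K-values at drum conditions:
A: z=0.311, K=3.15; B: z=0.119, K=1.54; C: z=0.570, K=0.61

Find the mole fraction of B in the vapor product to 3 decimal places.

Rachford–Rice: g(ψ) = Σ zᵢ(Kᵢ−1)/(1+ψ(Kᵢ−1)) = 0.
Feasibility: ΣzᵢKᵢ = 1.511, Σzᵢ/Kᵢ = 1.110 — both > 1, two phases present.
Iterate (Newton) starting at ψ = 0.5:
  ψ = 0.500: g = 0.0967, g' = -0.489 → ψ = 0.698
  ψ = 0.698: g = 0.0087, g' = -0.412 → ψ = 0.719
Converged at ψ = 0.719.
Compositions from xᵢ = zᵢ/(1+ψ(Kᵢ−1)), yᵢ = Kᵢxᵢ:
  A: x = 0.122, y = 0.385
  B: x = 0.086, y = 0.132
  C: x = 0.792, y = 0.483

y_B = 0.132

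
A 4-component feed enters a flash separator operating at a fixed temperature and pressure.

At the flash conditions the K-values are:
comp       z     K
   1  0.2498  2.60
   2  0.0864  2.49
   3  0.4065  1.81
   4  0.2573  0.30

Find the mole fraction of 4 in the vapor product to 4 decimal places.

Rachford–Rice: g(ψ) = Σ zᵢ(Kᵢ−1)/(1+ψ(Kᵢ−1)) = 0.
Check two-phase: ΣzᵢKᵢ = 1.6776 > 1 and Σzᵢ/Kᵢ = 1.2130 > 1, so g(0) = 0.6776 > 0 and g(1) = -0.2130 < 0.
Newton–Raphson from ψ = 0.5:
  ψ = 0.5000: g = 0.25308, g' = -0.6939 → ψ = 0.8647
  ψ = 0.8647: g = -0.03876, g' = -1.0508 → ψ = 0.8278
  ψ = 0.8278: g = -0.00163, g' = -0.9654 → ψ = 0.8261
Converged at ψ = 0.8261.
Compositions from xᵢ = zᵢ/(1+ψ(Kᵢ−1)), yᵢ = Kᵢxᵢ:
  1: x = 0.1076, y = 0.2797
  2: x = 0.0387, y = 0.0964
  3: x = 0.2435, y = 0.4408
  4: x = 0.6102, y = 0.1830

y_4 = 0.1830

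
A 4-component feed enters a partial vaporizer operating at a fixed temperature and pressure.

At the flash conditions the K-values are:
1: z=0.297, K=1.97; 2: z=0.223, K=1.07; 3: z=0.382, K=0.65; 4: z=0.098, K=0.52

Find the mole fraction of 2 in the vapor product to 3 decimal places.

y_2 = 0.232

Rachford–Rice: g(V/F) = Σ zᵢ(Kᵢ−1)/(1+V/F(Kᵢ−1)) = 0.
g(0) = ΣzᵢKᵢ − 1 = 0.123 and g(1) = 1 − Σzᵢ/Kᵢ = -0.135, so a root lies in (0, 1).
Newton iteration, V/F⁰ = 0.39:
  V/F = 0.390: g = 0.0115, g' = -0.245 → V/F = 0.437
Converged at V/F = 0.437.
Compositions from xᵢ = zᵢ/(1+V/F(Kᵢ−1)), yᵢ = Kᵢxᵢ:
  1: x = 0.209, y = 0.411
  2: x = 0.216, y = 0.232
  3: x = 0.451, y = 0.293
  4: x = 0.124, y = 0.065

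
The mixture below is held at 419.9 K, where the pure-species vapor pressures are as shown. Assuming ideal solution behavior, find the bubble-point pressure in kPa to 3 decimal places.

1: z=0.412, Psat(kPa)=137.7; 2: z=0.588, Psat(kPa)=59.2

At the bubble point ψ → 0, so ΣzᵢKᵢ = 1 with Kᵢ = Pᵢˢᵃᵗ/P ⇒ P = ΣzᵢPᵢˢᵃᵗ.
P = 0.412·137.7 + 0.588·59.2 = 91.542 kPa

Pbub = 91.542 kPa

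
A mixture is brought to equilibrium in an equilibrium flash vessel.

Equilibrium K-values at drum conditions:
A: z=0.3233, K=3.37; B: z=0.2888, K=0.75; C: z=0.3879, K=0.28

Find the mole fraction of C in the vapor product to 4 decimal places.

Material balance + equilibrium reduce to Σ zᵢ(Kᵢ−1)/(1+V/F(Kᵢ−1)) = 0.
g(0) = ΣzᵢKᵢ − 1 = 0.4147 and g(1) = 1 − Σzᵢ/Kᵢ = -0.8664, so a root lies in (0, 1).
Iterate (Newton) starting at V/F = 0.48:
  V/F = 0.4800: g = -0.15038, g' = -0.8903 → V/F = 0.3111
  V/F = 0.3111: g = 0.00286, g' = -0.9568 → V/F = 0.3141
Converged at V/F = 0.3141.
Compositions from xᵢ = zᵢ/(1+V/F(Kᵢ−1)), yᵢ = Kᵢxᵢ:
  A: x = 0.1853, y = 0.6246
  B: x = 0.3134, y = 0.2351
  C: x = 0.5013, y = 0.1404

y_C = 0.1404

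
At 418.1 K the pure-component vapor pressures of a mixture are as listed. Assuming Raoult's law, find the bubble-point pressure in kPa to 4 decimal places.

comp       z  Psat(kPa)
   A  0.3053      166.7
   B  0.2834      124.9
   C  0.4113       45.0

At the bubble point ψ → 0, so ΣzᵢKᵢ = 1 with Kᵢ = Pᵢˢᵃᵗ/P ⇒ P = ΣzᵢPᵢˢᵃᵗ.
P = 0.3053·166.7 + 0.2834·124.9 + 0.4113·45.0 = 104.7987 kPa

Pbub = 104.7987 kPa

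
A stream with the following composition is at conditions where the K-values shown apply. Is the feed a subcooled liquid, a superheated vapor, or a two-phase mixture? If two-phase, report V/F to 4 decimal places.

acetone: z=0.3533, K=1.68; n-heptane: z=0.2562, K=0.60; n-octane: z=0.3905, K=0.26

subcooled liquid

ΣzᵢKᵢ = 0.8488; Σzᵢ/Kᵢ = 2.1392.
Since ΣzᵢKᵢ < 1 the mixture is below its bubble point — single liquid phase.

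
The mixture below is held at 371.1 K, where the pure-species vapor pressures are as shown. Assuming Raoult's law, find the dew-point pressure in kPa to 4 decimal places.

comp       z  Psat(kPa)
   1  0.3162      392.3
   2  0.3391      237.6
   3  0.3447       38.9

At the dew point ψ → 1, so Σzᵢ/Kᵢ = 1 with Kᵢ = Pᵢˢᵃᵗ/P ⇒ 1/P = Σzᵢ/Pᵢˢᵃᵗ.
1/P = 0.3162/392.3 + 0.3391/237.6 + 0.3447/38.9 = 0.0110944 ⇒ P = 90.1357 kPa

Pdew = 90.1357 kPa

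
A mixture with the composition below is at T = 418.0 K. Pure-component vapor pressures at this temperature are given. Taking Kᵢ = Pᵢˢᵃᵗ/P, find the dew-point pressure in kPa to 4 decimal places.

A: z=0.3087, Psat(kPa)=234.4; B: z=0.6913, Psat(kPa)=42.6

At the dew point ψ → 1, so Σzᵢ/Kᵢ = 1 with Kᵢ = Pᵢˢᵃᵗ/P ⇒ 1/P = Σzᵢ/Pᵢˢᵃᵗ.
1/P = 0.3087/234.4 + 0.6913/42.6 = 0.0175447 ⇒ P = 56.9973 kPa

Pdew = 56.9973 kPa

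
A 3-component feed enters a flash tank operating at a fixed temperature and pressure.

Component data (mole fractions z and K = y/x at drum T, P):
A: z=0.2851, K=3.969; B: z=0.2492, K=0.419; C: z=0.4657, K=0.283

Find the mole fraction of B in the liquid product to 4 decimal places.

x_B = 0.2791

Rachford–Rice: g(V/F) = Σ zᵢ(Kᵢ−1)/(1+V/F(Kᵢ−1)) = 0.
Feasibility: ΣzᵢKᵢ = 1.3678, Σzᵢ/Kᵢ = 2.3122 — both > 1, two phases present.
Iterate (Newton) starting at V/F = 0.68:
  V/F = 0.6800: g = -0.61056, g' = -1.4173 → V/F = 0.2492
  V/F = 0.2492: g = -0.08936, g' = -1.3001 → V/F = 0.1805
  V/F = 0.1805: g = 0.00585, g' = -1.4863 → V/F = 0.1844
Converged at V/F = 0.1844.
Compositions from xᵢ = zᵢ/(1+V/F(Kᵢ−1)), yᵢ = Kᵢxᵢ:
  A: x = 0.1842, y = 0.7312
  B: x = 0.2791, y = 0.1169
  C: x = 0.5367, y = 0.1519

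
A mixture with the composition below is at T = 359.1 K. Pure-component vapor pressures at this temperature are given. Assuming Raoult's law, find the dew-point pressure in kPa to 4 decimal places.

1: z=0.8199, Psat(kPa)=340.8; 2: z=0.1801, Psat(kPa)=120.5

At the dew point ψ → 1, so Σzᵢ/Kᵢ = 1 with Kᵢ = Pᵢˢᵃᵗ/P ⇒ 1/P = Σzᵢ/Pᵢˢᵃᵗ.
1/P = 0.8199/340.8 + 0.1801/120.5 = 0.0039004 ⇒ P = 256.3829 kPa

Pdew = 256.3829 kPa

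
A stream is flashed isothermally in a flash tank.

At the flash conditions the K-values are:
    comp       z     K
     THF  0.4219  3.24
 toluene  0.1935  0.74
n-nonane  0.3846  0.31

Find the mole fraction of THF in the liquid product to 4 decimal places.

x_THF = 0.2030

Let β = V/F and solve Σ zᵢ(Kᵢ−1)/(1+β(Kᵢ−1)) = 0.
Feasibility: ΣzᵢKᵢ = 1.6294, Σzᵢ/Kᵢ = 1.6323 — both > 1, two phases present.
Iterate (Newton) starting at β = 0.5:
  β = 0.5000: g = -0.01720, g' = -0.9151 → β = 0.4812
Converged at β = 0.4812.
Compositions from xᵢ = zᵢ/(1+β(Kᵢ−1)), yᵢ = Kᵢxᵢ:
  THF: x = 0.2030, y = 0.6578
  toluene: x = 0.2212, y = 0.1637
  n-nonane: x = 0.5758, y = 0.1785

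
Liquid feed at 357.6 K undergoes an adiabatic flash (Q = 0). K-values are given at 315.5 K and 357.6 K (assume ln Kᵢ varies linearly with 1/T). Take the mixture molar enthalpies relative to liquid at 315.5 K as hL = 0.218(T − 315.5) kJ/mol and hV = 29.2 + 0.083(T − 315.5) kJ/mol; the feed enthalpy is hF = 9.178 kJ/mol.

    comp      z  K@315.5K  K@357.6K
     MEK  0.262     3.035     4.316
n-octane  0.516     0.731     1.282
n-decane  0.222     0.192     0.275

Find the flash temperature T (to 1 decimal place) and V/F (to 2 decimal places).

Adiabatic flash: solve Rachford–Rice at each trial T, then check hF = ψ·hV(T) + (1−ψ)·hL(T).
  T = 315.5 K: K = (3.035, 0.731, 0.192), RR gives ψ = 0.223, H_out = 6.522 kJ/mol
  T = 357.6 K: K = (4.316, 1.282, 0.275), RR gives ψ = 0.770, H_out = 27.277 kJ/mol
  T = 336.6 K: K = (3.661, 0.986, 0.232), RR gives ψ = 0.522, H_out = 18.362 kJ/mol
  T = 326.1 K: K = (3.345, 0.854, 0.212), RR gives ψ = 0.373, H_out = 12.672 kJ/mol
  T = 320.8 K: K = (3.189, 0.791, 0.202), RR gives ψ = 0.297, H_out = 9.628 kJ/mol
  T = 318.1 K: K = (3.110, 0.760, 0.197), RR gives ψ = 0.259, H_out = 8.052 kJ/mol
  T = 319.5 K: K = (3.151, 0.776, 0.199), RR gives ψ = 0.279, H_out = 8.871 kJ/mol
Linear interpolation between T = 319.5 (H_out = 8.871) and T = 320.8 (H_out = 9.628) on hF = 9.178 gives T ≈ 320.0 K, at which ψ = 0.29.

T = 320.0 K, V/F = 0.29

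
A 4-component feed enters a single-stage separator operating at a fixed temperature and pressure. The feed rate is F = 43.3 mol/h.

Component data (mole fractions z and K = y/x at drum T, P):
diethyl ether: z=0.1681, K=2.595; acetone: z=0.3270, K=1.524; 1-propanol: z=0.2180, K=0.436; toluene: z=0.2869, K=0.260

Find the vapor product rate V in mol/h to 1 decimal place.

Let β = V/F and solve Σ zᵢ(Kᵢ−1)/(1+β(Kᵢ−1)) = 0.
Check two-phase: ΣzᵢKᵢ = 1.1042 > 1 and Σzᵢ/Kᵢ = 1.8828 > 1, so g(0) = 0.1042 > 0 and g(1) = -0.8828 < 0.
Iterate (Newton) starting at β = 0.65:
  β = 0.6500: g = -0.34373, g' = -0.9091 → β = 0.2719
  β = 0.2719: g = -0.07403, g' = -0.6198 → β = 0.1525
  β = 0.1525: g = 0.00050, g' = -0.6363 → β = 0.1533
Converged at β = 0.1533.
Then V = β·F = 0.1533·43.3 = 6.6 mol/h and L = F − V = 36.7 mol/h.

V = 6.6 mol/h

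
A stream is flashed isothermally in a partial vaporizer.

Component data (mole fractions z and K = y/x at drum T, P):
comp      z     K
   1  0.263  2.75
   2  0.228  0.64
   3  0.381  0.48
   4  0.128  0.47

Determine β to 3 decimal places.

β = 0.135

Newton iteration, β⁰ = 0.58:
  β = 0.580: g = -0.2570, g' = -0.532 → β = 0.097
  β = 0.097: g = 0.0284, g' = -0.775 → β = 0.133
  β = 0.133: g = 0.0010, g' = -0.723 → β = 0.135
Converged at β = 0.135.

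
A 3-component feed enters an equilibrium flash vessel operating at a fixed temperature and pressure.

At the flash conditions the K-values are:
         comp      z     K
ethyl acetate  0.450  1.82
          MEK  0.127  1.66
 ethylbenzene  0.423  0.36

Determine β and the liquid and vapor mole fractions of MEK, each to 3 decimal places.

Let β = V/F and solve Σ zᵢ(Kᵢ−1)/(1+β(Kᵢ−1)) = 0.
g(0) = ΣzᵢKᵢ − 1 = 0.182 and g(1) = 1 − Σzᵢ/Kᵢ = -0.499, so a root lies in (0, 1).
Iterate (Newton) starting at β = 0.5:
  β = 0.500: g = -0.0734, g' = -0.558 → β = 0.369
  β = 0.369: g = -0.0035, g' = -0.511 → β = 0.362
Converged at β = 0.362.
Compositions from xᵢ = zᵢ/(1+β(Kᵢ−1)), yᵢ = Kᵢxᵢ:
  ethyl acetate: x = 0.347, y = 0.632
  MEK: x = 0.103, y = 0.170
  ethylbenzene: x = 0.550, y = 0.198

β = 0.362, x_MEK = 0.103, y_MEK = 0.170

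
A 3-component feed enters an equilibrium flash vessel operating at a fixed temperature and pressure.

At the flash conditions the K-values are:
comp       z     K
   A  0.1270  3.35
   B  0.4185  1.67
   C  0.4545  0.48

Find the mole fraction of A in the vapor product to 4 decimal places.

Iterate (Newton) starting at ψ = 0.44:
  ψ = 0.4400: g = 0.05683, g' = -0.4882 → ψ = 0.5564
  ψ = 0.5564: g = 0.00103, g' = -0.4747 → ψ = 0.5586
Converged at ψ = 0.5586.
Compositions from xᵢ = zᵢ/(1+ψ(Kᵢ−1)), yᵢ = Kᵢxᵢ:
  A: x = 0.0549, y = 0.1840
  B: x = 0.3045, y = 0.5086
  C: x = 0.6406, y = 0.3075

y_A = 0.1840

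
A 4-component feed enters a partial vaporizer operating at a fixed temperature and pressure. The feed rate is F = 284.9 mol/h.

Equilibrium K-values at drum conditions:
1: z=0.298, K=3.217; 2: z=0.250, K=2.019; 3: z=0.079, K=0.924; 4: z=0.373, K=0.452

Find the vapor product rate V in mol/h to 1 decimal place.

V = 231.6 mol/h

Newton–Raphson from V/F = 0.44:
  V/F = 0.440: g = 0.2348, g' = -0.694 → V/F = 0.778
  V/F = 0.778: g = 0.0217, g' = -0.619 → V/F = 0.813
Converged at V/F = 0.813.
Then V = V/F·F = 0.8130·284.9 = 231.6 mol/h and L = F − V = 53.3 mol/h.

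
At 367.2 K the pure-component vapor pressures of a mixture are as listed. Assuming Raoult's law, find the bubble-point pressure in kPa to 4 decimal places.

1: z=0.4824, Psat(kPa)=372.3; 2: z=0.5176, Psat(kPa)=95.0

At the bubble point ψ → 0, so ΣzᵢKᵢ = 1 with Kᵢ = Pᵢˢᵃᵗ/P ⇒ P = ΣzᵢPᵢˢᵃᵗ.
P = 0.4824·372.3 + 0.5176·95.0 = 228.7695 kPa

Pbub = 228.7695 kPa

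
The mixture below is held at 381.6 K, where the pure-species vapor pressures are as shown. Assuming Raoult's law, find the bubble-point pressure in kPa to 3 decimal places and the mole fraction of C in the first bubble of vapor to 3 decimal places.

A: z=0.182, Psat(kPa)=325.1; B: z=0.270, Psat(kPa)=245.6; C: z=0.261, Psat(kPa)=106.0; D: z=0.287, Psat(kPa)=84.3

At the bubble point ψ → 0, so ΣzᵢKᵢ = 1 with Kᵢ = Pᵢˢᵃᵗ/P ⇒ P = ΣzᵢPᵢˢᵃᵗ.
P = 0.182·325.1 + 0.270·245.6 + 0.261·106.0 + 0.287·84.3 = 177.340 kPa
yᵢ = zᵢPᵢˢᵃᵗ/P ⇒ y_C = 0.261·106.0/177.340 = 0.156

Pbub = 177.340 kPa, y_C = 0.156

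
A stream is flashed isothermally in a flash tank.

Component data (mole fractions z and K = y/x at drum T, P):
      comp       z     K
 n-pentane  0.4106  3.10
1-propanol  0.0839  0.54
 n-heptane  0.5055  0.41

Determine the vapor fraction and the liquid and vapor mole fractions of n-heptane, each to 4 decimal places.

ψ = 0.4364, x_n-heptane = 0.6808, y_n-heptane = 0.2791

Let ψ = V/F and solve Σ zᵢ(Kᵢ−1)/(1+ψ(Kᵢ−1)) = 0.
g(0) = ΣzᵢKᵢ − 1 = 0.5254 and g(1) = 1 − Σzᵢ/Kᵢ = -0.5207, so a root lies in (0, 1).
Newton–Raphson from ψ = 0.5:
  ψ = 0.5000: g = -0.05255, g' = -0.8149 → ψ = 0.4355
  ψ = 0.4355: g = 0.00072, g' = -0.8405 → ψ = 0.4364
Converged at ψ = 0.4364.
Compositions from xᵢ = zᵢ/(1+ψ(Kᵢ−1)), yᵢ = Kᵢxᵢ:
  n-pentane: x = 0.2143, y = 0.6642
  1-propanol: x = 0.1050, y = 0.0567
  n-heptane: x = 0.6808, y = 0.2791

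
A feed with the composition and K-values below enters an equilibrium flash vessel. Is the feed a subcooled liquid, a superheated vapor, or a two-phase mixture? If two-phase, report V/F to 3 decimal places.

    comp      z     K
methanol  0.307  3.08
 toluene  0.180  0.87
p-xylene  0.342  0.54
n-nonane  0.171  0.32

two-phase, V/F = 0.357

ΣzᵢKᵢ = 1.342; Σzᵢ/Kᵢ = 1.474.
Both exceed 1, so a two-phase solution exists.
Rachford–Rice: g(ψ) = Σ zᵢ(Kᵢ−1)/(1+ψ(Kᵢ−1)) = 0.
Newton iteration, ψ⁰ = 0.5:
  ψ = 0.500: g = -0.0925, g' = -0.626 → ψ = 0.352
  ψ = 0.352: g = 0.0033, g' = -0.686 → ψ = 0.357
Converged at ψ = 0.357.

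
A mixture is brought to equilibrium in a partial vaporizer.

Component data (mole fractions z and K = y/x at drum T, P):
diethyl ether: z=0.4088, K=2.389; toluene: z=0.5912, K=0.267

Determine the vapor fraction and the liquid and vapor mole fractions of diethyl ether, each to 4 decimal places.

ψ = 0.1321, x_diethyl ether = 0.3454, y_diethyl ether = 0.8252

Let ψ = V/F and solve Σ zᵢ(Kᵢ−1)/(1+ψ(Kᵢ−1)) = 0.
g(0) = ΣzᵢKᵢ − 1 = 0.1345 and g(1) = 1 − Σzᵢ/Kᵢ = -1.3853, so a root lies in (0, 1).
Binary case is linear: z₁(K₁−1)(1+ψ(K₂−1)) + z₂(K₂−1)(1+ψ(K₁−1)) = 0
⇒ ψ = [z₁(K₁−1)+z₂(K₂−1)] / [−(K₁−1)(K₂−1)] = 0.13447/1.01814 = 0.1321
Compositions from xᵢ = zᵢ/(1+ψ(Kᵢ−1)), yᵢ = Kᵢxᵢ:
  diethyl ether: x = 0.3454, y = 0.8252
  toluene: x = 0.6546, y = 0.1748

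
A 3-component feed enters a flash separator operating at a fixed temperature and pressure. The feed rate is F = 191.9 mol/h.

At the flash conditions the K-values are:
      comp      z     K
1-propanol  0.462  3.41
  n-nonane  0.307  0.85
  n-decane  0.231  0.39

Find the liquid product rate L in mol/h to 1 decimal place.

Let β = V/F and solve Σ zᵢ(Kᵢ−1)/(1+β(Kᵢ−1)) = 0.
g(0) = ΣzᵢKᵢ − 1 = 0.926 and g(1) = 1 − Σzᵢ/Kᵢ = -0.089, so a root lies in (0, 1).
Iterate (Newton) starting at β = 0.62:
  β = 0.620: g = 0.1690, g' = -0.662 → β = 0.875
  β = 0.875: g = 0.0027, g' = -0.682 → β = 0.879
Converged at β = 0.879.
Then V = β·F = 0.8793·191.9 = 168.7 mol/h and L = F − V = 23.2 mol/h.

L = 23.2 mol/h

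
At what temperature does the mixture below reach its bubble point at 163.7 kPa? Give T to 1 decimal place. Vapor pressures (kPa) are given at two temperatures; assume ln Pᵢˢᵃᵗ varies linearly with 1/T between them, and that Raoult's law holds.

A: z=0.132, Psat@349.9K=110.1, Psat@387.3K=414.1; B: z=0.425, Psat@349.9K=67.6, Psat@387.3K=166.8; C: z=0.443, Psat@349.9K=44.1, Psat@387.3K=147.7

Bubble-point temperature: ΣzᵢPᵢˢᵃᵗ(T) = P. Interpolate ln Pᵢˢᵃᵗ = aᵢ + bᵢ/T.
  T = 349.9 K: ΣzᵢPᵢˢᵃᵗ = 62.80 kPa
  T = 387.3 K: ΣzᵢPᵢˢᵃᵗ = 190.98 kPa
  T = 368.6 K: ΣzᵢPᵢˢᵃᵗ = 112.19 kPa
  T = 378.0 K: ΣzᵢPᵢˢᵃᵗ = 147.42 kPa
  T = 382.6 K: ΣzᵢPᵢˢᵃᵗ = 167.79 kPa
  T = 380.3 K: ΣzᵢPᵢˢᵃᵗ = 157.33 kPa
Interpolating between 380.3 K and 382.6 K gives T ≈ 381.7 K.

T = 381.7 K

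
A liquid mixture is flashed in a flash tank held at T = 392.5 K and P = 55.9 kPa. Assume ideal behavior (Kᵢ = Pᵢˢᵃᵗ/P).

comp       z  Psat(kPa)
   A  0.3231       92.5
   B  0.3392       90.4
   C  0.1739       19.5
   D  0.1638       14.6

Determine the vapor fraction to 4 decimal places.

Raoult's law: Kᵢ = Pᵢˢᵃᵗ/P = Pᵢˢᵃᵗ/55.9.
  K_A = 92.5/55.9 = 1.654741, K_B = 90.4/55.9 = 1.617174, K_C = 19.5/55.9 = 0.348837, K_D = 14.6/55.9 = 0.261181
Rachford–Rice: g(ψ) = Σ zᵢ(Kᵢ−1)/(1+ψ(Kᵢ−1)) = 0.
Check two-phase: ΣzᵢKᵢ = 1.1866 > 1 and Σzᵢ/Kᵢ = 1.5307 > 1, so g(0) = 0.1866 > 0 and g(1) = -0.5307 < 0.
Newton–Raphson from ψ = 0.5:
  ψ = 0.5000: g = -0.04047, g' = -0.5410 → ψ = 0.4252
  ψ = 0.4252: g = -0.00174, g' = -0.4969 → ψ = 0.4217
Converged at ψ = 0.4217.

ψ = 0.4217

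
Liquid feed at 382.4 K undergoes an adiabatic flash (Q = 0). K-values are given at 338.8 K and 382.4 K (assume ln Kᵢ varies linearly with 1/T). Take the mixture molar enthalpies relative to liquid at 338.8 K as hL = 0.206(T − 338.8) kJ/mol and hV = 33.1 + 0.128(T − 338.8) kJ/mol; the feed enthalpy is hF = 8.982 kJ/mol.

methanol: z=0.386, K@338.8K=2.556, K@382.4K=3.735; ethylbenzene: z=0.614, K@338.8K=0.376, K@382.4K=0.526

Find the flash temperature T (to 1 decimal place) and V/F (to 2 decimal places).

T = 342.0 K, V/F = 0.25

Adiabatic flash: solve Rachford–Rice at each trial T, then check hF = ψ·hV(T) + (1−ψ)·hL(T).
  T = 338.8 K: K = (2.556, 0.376), RR gives ψ = 0.224, H_out = 7.414 kJ/mol
  T = 382.4 K: K = (3.735, 0.526), RR gives ψ = 0.590, H_out = 26.500 kJ/mol
  T = 360.6 K: K = (3.125, 0.449), RR gives ψ = 0.412, H_out = 17.427 kJ/mol
  T = 349.7 K: K = (2.835, 0.412), RR gives ψ = 0.322, H_out = 12.632 kJ/mol
  T = 344.2 K: K = (2.693, 0.394), RR gives ψ = 0.274, H_out = 10.068 kJ/mol
  T = 341.5 K: K = (2.624, 0.385), RR gives ψ = 0.249, H_out = 8.760 kJ/mol
  T = 342.9 K: K = (2.660, 0.389), RR gives ψ = 0.262, H_out = 9.443 kJ/mol
Linear interpolation between T = 341.5 (H_out = 8.760) and T = 342.9 (H_out = 9.443) on hF = 8.982 gives T ≈ 342.0 K, at which ψ = 0.25.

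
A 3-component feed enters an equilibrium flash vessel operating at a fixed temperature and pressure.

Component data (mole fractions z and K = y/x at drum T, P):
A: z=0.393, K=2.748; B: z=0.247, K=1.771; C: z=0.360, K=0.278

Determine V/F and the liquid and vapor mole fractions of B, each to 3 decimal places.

V/F = 0.607, x_B = 0.168, y_B = 0.298

Material balance + equilibrium reduce to Σ zᵢ(Kᵢ−1)/(1+V/F(Kᵢ−1)) = 0.
g(0) = ΣzᵢKᵢ − 1 = 0.617 and g(1) = 1 − Σzᵢ/Kᵢ = -0.577, so a root lies in (0, 1).
Iterate (Newton) starting at V/F = 0.63:
  V/F = 0.630: g = -0.0217, g' = -0.970 → V/F = 0.608
  V/F = 0.608: g = -0.0003, g' = -0.946 → V/F = 0.607
Converged at V/F = 0.607.
Compositions from xᵢ = zᵢ/(1+V/F(Kᵢ−1)), yᵢ = Kᵢxᵢ:
  A: x = 0.191, y = 0.524
  B: x = 0.168, y = 0.298
  C: x = 0.641, y = 0.178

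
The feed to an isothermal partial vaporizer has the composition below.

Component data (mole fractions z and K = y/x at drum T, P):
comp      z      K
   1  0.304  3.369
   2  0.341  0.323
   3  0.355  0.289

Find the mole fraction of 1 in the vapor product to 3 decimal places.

y_1 = 0.764

Rachford–Rice: g(V/F) = Σ zᵢ(Kᵢ−1)/(1+V/F(Kᵢ−1)) = 0.
g(0) = ΣzᵢKᵢ − 1 = 0.237 and g(1) = 1 − Σzᵢ/Kᵢ = -1.374, so a root lies in (0, 1).
Newton iteration, V/F⁰ = 0.42:
  V/F = 0.420: g = -0.3215, g' = -1.099 → V/F = 0.127
  V/F = 0.127: g = 0.0230, g' = -1.411 → V/F = 0.144
Converged at V/F = 0.144.
Compositions from xᵢ = zᵢ/(1+V/F(Kᵢ−1)), yᵢ = Kᵢxᵢ:
  1: x = 0.227, y = 0.764
  2: x = 0.378, y = 0.122
  3: x = 0.395, y = 0.114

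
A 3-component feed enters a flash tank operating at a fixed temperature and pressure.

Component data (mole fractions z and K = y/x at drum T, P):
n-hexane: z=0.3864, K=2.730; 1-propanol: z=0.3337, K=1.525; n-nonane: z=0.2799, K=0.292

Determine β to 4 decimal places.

β = 0.7435

Material balance + equilibrium reduce to Σ zᵢ(Kᵢ−1)/(1+β(Kᵢ−1)) = 0.
Feasibility: ΣzᵢKᵢ = 1.6455, Σzᵢ/Kᵢ = 1.3189 — both > 1, two phases present.
Newton iteration, β⁰ = 0.5:
  β = 0.5000: g = 0.19043, g' = -0.7264 → β = 0.7622
  β = 0.7622: g = -0.01700, g' = -0.9240 → β = 0.7438
  β = 0.7438: g = -0.00027, g' = -0.8948 → β = 0.7435
Converged at β = 0.7435.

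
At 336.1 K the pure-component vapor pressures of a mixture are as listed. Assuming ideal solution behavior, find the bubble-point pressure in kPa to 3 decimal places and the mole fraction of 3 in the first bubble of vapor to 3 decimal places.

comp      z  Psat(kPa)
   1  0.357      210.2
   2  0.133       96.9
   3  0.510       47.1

At the bubble point ψ → 0, so ΣzᵢKᵢ = 1 with Kᵢ = Pᵢˢᵃᵗ/P ⇒ P = ΣzᵢPᵢˢᵃᵗ.
P = 0.357·210.2 + 0.133·96.9 + 0.510·47.1 = 111.950 kPa
yᵢ = zᵢPᵢˢᵃᵗ/P ⇒ y_3 = 0.510·47.1/111.950 = 0.215

Pbub = 111.950 kPa, y_3 = 0.215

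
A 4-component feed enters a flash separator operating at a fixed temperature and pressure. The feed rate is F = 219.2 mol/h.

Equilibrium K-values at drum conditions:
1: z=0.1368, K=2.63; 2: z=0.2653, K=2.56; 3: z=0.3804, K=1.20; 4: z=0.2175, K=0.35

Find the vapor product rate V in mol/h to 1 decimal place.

V = 193.0 mol/h

Newton–Raphson from ψ = 0.5:
  ψ = 0.5000: g = 0.21509, g' = -0.5284 → ψ = 0.9071
  ψ = 0.9071: g = -0.01874, g' = -0.7264 → ψ = 0.8813
  ψ = 0.8813: g = -0.00048, g' = -0.6903 → ψ = 0.8806
Converged at ψ = 0.8806.
Then V = ψ·F = 0.8806·219.2 = 193.0 mol/h and L = F − V = 26.2 mol/h.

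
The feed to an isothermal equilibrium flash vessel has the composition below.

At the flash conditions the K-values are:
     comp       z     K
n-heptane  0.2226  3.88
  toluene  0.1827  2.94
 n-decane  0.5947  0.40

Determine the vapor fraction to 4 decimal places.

Material balance + equilibrium reduce to Σ zᵢ(Kᵢ−1)/(1+ψ(Kᵢ−1)) = 0.
Check two-phase: ΣzᵢKᵢ = 1.6387 > 1 and Σzᵢ/Kᵢ = 1.6063 > 1, so g(0) = 0.6387 > 0 and g(1) = -0.6063 < 0.
Newton–Raphson from ψ = 0.5:
  ψ = 0.5000: g = -0.06708, g' = -0.9242 → ψ = 0.4274
  ψ = 0.4274: g = 0.00124, g' = -0.9637 → ψ = 0.4287
Converged at ψ = 0.4287.

ψ = 0.4287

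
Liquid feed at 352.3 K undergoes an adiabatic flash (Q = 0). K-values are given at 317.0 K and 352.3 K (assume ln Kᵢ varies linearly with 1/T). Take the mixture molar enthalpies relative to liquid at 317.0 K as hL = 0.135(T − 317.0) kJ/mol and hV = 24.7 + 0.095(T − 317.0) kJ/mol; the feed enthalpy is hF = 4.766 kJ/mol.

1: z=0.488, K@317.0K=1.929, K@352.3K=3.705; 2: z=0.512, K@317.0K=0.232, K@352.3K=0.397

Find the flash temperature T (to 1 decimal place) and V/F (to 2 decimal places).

T = 320.7 K, V/F = 0.17

Adiabatic flash: solve Rachford–Rice at each trial T, then check hF = ψ·hV(T) + (1−ψ)·hL(T).
  T = 317.0 K: K = (1.929, 0.232), RR gives ψ = 0.084, H_out = 2.082 kJ/mol
  T = 352.3 K: K = (3.705, 0.397), RR gives ψ = 0.620, H_out = 19.204 kJ/mol
  T = 334.6 K: K = (2.717, 0.308), RR gives ψ = 0.407, H_out = 12.134 kJ/mol
  T = 325.8 K: K = (2.300, 0.268), RR gives ψ = 0.273, H_out = 7.835 kJ/mol
  T = 321.4 K: K = (2.109, 0.250), RR gives ψ = 0.189, H_out = 5.221 kJ/mol
  T = 319.2 K: K = (2.018, 0.241), RR gives ψ = 0.140, H_out = 3.732 kJ/mol
Linear interpolation between T = 319.2 (H_out = 3.732) and T = 321.4 (H_out = 5.221) on hF = 4.766 gives T ≈ 320.7 K, at which ψ = 0.17.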